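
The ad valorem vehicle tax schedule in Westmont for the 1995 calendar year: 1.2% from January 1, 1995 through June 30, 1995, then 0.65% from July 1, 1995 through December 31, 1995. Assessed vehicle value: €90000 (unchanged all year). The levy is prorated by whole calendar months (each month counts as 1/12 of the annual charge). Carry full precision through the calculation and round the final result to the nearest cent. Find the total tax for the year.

January 1 – June 30, 1995: 6 months at 1.2% → €90000 × 1.2% × 6/12 = €540.0000
July 1 – December 31, 1995: 6 months at 0.65% → €90000 × 0.65% × 6/12 = €292.5000
Total = €832.5000

€832.50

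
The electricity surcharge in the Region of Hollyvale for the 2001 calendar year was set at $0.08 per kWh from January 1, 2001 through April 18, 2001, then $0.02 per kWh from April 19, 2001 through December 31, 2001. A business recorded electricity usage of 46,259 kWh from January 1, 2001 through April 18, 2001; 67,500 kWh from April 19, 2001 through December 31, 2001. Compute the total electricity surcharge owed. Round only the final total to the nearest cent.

$5,050.72

January 1 – April 18, 2001: 46,259 kWh at $0.08/kWh → $3,700.72
April 19 – December 31, 2001: 67,500 kWh at $0.02/kWh → $1,350.00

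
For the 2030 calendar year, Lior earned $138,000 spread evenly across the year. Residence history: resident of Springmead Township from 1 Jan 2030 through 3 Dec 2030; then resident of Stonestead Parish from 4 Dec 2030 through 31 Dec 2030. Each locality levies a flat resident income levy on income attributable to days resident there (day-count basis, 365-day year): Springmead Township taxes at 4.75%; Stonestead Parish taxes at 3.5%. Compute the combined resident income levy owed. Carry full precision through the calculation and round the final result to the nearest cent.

$6,422.67

Springmead Township, 1 Jan – 3 Dec 2030: 337 days → $138,000 × 4.75% × 337/365 = $6,052.1507
Stonestead Parish, 4 Dec – 31 Dec 2030: 28 days → $138,000 × 3.5% × 28/365 = $370.5205
Total = $6,422.6712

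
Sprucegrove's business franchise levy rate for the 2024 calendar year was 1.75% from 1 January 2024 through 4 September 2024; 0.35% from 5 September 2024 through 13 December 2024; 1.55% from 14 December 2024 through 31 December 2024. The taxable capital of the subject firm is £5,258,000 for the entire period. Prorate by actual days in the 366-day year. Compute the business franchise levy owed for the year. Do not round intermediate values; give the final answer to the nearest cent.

£71,385.25

1 January – 4 September 2024: 248 days at 1.75% → £5,258,000 × 1.75% × 248/366 = £62,348.9617
5 September – 13 December 2024: 100 days at 0.35% → £5,258,000 × 0.35% × 100/366 = £5,028.1421
14 December – 31 December 2024: 18 days at 1.55% → £5,258,000 × 1.55% × 18/366 = £4,008.1475
Total = £71,385.2514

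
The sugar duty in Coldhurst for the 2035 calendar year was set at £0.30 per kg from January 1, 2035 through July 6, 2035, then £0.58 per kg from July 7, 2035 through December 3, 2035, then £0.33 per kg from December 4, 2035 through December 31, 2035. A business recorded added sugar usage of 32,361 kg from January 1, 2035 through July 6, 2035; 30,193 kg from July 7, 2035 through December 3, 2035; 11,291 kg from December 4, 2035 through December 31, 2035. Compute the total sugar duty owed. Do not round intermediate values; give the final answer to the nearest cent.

January 1 – July 6, 2035: 32,361 kg at £0.30/kg → £9708.30
July 7 – December 3, 2035: 30,193 kg at £0.58/kg → £17511.94
December 4 – December 31, 2035: 11,291 kg at £0.33/kg → £3726.03

£30946.27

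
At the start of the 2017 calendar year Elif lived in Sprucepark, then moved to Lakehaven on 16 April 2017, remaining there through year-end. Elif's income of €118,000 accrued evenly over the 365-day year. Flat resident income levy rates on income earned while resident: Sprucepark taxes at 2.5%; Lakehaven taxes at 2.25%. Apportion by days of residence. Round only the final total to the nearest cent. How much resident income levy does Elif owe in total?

€2,739.86

Sprucepark, 1 January – 15 April 2017: 105 days → €118,000 × 2.5% × 105/365 = €848.6301
Lakehaven, 16 April – 31 December 2017: 260 days → €118,000 × 2.25% × 260/365 = €1,891.2329
Total = €2,739.8630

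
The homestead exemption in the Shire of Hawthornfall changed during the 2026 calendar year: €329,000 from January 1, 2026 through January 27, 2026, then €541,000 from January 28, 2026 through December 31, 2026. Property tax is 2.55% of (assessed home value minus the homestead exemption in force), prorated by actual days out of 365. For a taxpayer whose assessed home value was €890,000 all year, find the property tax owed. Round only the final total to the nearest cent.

€9,299.40

January 1 – January 27, 2026: 27 days, exemption €329,000 → (€890,000 − €329,000) × 2.55% × 27/365 = €1,058.2151
January 28 – December 31, 2026: 338 days, exemption €541,000 → (€890,000 − €541,000) × 2.55% × 338/365 = €8,241.1808
Total = €9,299.3959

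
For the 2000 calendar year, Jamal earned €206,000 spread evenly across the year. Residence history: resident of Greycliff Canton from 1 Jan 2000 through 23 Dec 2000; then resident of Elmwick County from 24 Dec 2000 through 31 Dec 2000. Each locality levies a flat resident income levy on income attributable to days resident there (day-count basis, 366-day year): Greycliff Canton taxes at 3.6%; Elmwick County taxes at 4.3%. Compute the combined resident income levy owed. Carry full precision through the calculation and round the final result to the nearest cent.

Greycliff Canton, 1 Jan – 23 Dec 2000: 358 days → €206,000 × 3.6% × 358/366 = €7,253.9016
Elmwick County, 24 Dec – 31 Dec 2000: 8 days → €206,000 × 4.3% × 8/366 = €193.6175
Total = €7,447.5191

€7,447.52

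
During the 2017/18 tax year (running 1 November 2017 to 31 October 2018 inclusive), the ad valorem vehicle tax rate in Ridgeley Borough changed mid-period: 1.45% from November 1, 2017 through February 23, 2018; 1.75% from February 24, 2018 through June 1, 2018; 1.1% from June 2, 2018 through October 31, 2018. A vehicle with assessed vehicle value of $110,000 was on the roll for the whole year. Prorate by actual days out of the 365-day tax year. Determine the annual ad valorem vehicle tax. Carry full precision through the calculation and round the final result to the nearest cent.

November 1, 2017 – February 23, 2018: 115 days at 1.45% → $110,000 × 1.45% × 115/365 = $502.5342
February 24 – June 1, 2018: 98 days at 1.75% → $110,000 × 1.75% × 98/365 = $516.8493
June 2 – October 31, 2018: 152 days at 1.1% → $110,000 × 1.1% × 152/365 = $503.8904
Total = $1,523.2740

$1,523.27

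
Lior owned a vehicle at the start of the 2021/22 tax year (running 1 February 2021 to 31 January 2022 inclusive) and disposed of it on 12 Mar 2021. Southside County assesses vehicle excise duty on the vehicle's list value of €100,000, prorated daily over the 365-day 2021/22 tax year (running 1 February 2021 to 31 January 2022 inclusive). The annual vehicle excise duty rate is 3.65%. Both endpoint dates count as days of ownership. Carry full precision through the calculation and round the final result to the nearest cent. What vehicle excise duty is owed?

€400.00

Days held (1 Feb – 12 Mar 2021): 40 out of 365
Tax = €100,000 × 3.65% × 40/365 = €400.0000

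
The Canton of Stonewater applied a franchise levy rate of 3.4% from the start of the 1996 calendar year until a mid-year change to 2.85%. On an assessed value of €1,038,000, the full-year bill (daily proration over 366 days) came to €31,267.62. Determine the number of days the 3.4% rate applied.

108 days

Let d = days at the first rate; then 366 − d days at the second rate.
€1,038,000 × [3.4%·d + 2.85%·(366−d)] / 366 = €31,267.62
Solving gives d = 108, so the new rate took effect on 18 April 1996.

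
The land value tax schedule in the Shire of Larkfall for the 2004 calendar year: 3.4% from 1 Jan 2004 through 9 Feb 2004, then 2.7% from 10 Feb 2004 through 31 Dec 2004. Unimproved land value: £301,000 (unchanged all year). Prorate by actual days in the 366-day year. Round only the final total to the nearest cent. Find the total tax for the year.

1 Jan – 9 Feb 2004: 40 days at 3.4% → £301,000 × 3.4% × 40/366 = £1,118.4699
10 Feb – 31 Dec 2004: 326 days at 2.7% → £301,000 × 2.7% × 326/366 = £7,238.8033
Total = £8,357.2732

£8,357.27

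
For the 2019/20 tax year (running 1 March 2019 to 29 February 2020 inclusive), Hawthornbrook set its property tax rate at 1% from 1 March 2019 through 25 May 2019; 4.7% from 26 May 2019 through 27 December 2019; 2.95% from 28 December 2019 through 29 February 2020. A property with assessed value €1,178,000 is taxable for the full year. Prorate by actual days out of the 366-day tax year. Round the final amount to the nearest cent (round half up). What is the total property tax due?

1 March – 25 May 2019: 86 days at 1% → €1,178,000 × 1% × 86/366 = €2,767.9781
26 May – 27 December 2019: 216 days at 4.7% → €1,178,000 × 4.7% × 216/366 = €32,675.0164
28 December 2019 – 29 February 2020: 64 days at 2.95% → €1,178,000 × 2.95% × 64/366 = €6,076.6776
Total = €41,519.6721

€41,519.67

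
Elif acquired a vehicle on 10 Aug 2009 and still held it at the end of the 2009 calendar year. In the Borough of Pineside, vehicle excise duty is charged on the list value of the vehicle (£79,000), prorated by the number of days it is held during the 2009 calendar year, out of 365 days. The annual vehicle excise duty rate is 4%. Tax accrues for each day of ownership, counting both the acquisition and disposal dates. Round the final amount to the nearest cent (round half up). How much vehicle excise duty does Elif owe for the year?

£1,246.68

Days held (10 Aug – 31 Dec 2009): 144 out of 365
Tax = £79,000 × 4% × 144/365 = £1,246.6849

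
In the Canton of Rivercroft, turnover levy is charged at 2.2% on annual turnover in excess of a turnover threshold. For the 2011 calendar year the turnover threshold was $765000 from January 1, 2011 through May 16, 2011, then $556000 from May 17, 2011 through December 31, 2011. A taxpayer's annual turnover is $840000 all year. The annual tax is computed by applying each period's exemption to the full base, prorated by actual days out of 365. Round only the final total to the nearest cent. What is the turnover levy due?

$4534.77

January 1 – May 16, 2011: 136 days, exemption $765000 → ($840000 − $765000) × 2.2% × 136/365 = $614.7945
May 17 – December 31, 2011: 229 days, exemption $556000 → ($840000 − $556000) × 2.2% × 229/365 = $3919.9781
Total = $4534.7726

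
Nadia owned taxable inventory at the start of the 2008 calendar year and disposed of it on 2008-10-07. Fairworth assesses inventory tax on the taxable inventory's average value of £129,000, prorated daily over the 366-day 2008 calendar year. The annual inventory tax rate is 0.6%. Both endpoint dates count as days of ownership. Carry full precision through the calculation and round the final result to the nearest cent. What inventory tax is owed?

£594.25

Days held (2008-01-01 to 2008-10-07): 281 out of 366
Tax = £129,000 × 0.6% × 281/366 = £594.2459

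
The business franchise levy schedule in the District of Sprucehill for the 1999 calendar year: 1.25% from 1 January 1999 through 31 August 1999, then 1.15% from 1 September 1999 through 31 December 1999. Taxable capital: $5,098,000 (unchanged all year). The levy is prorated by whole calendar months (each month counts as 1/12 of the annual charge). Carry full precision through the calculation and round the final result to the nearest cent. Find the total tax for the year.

1 January – 31 August 1999: 8 months at 1.25% → $5,098,000 × 1.25% × 8/12 = $42,483.3333
1 September – 31 December 1999: 4 months at 1.15% → $5,098,000 × 1.15% × 4/12 = $19,542.3333
Total = $62,025.6667

$62,025.67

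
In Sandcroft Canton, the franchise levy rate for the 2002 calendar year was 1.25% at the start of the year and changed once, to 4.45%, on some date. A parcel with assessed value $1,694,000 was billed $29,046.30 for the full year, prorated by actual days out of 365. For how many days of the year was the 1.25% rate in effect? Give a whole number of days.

Let d = days at the first rate; then 365 − d days at the second rate.
$1,694,000 × [1.25%·d + 4.45%·(365−d)] / 365 = $29,046.30
Solving gives d = 312, so the new rate took effect on 9 November 2002.

312 days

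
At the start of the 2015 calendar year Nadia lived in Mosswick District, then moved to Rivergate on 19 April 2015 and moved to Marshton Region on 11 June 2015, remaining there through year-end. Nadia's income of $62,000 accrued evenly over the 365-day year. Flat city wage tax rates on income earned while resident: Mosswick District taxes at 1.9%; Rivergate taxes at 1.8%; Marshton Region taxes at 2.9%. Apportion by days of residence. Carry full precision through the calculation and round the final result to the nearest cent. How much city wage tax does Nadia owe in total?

Mosswick District, 1 January – 18 April 2015: 108 days → $62,000 × 1.9% × 108/365 = $348.5589
Rivergate, 19 April – 10 June 2015: 53 days → $62,000 × 1.8% × 53/365 = $162.0493
Marshton Region, 11 June – 31 December 2015: 204 days → $62,000 × 2.9% × 204/365 = $1,004.9096
Total = $1,515.5178

$1,515.52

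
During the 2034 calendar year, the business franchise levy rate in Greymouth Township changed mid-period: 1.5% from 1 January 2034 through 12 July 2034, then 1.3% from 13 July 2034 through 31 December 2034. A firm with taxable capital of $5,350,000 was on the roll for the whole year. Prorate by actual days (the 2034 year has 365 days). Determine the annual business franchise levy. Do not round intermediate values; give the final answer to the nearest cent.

$75,207.81

1 January – 12 July 2034: 193 days at 1.5% → $5,350,000 × 1.5% × 193/365 = $42,433.5616
13 July – 31 December 2034: 172 days at 1.3% → $5,350,000 × 1.3% × 172/365 = $32,774.2466
Total = $75,207.8082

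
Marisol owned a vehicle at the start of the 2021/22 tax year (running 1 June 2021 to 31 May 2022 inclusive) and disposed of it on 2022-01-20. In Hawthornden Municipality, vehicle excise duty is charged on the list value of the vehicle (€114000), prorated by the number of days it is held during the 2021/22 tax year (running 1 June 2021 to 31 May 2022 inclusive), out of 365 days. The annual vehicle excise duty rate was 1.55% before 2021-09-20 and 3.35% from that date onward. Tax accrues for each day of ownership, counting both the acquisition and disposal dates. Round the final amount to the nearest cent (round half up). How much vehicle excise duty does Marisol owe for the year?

€1824.31

2021-06-01 to 2021-09-19: 111 days at 1.55% → €114000 × 1.55% × 111/365 = €537.3616
2021-09-20 to 2022-01-20: 123 days at 3.35% → €114000 × 3.35% × 123/365 = €1286.9507
Total = €1824.3123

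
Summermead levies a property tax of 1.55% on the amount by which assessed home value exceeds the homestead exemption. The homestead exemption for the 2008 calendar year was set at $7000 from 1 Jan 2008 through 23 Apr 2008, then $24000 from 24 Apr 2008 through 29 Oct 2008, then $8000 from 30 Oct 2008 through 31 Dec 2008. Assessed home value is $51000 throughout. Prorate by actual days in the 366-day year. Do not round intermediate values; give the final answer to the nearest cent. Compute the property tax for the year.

$543.26

1 Jan – 23 Apr 2008: 114 days, exemption $7000 → ($51000 − $7000) × 1.55% × 114/366 = $212.4262
24 Apr – 29 Oct 2008: 189 days, exemption $24000 → ($51000 − $24000) × 1.55% × 189/366 = $216.1107
30 Oct – 31 Dec 2008: 63 days, exemption $8000 → ($51000 − $8000) × 1.55% × 63/366 = $114.7254
Total = $543.2623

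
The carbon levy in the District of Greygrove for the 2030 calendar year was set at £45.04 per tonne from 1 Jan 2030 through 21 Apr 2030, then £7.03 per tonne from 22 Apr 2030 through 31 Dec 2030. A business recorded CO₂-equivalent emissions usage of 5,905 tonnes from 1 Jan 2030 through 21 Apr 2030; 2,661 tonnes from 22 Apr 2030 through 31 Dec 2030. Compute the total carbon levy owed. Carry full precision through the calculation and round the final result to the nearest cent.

£284,668.03

1 Jan – 21 Apr 2030: 5,905 tonnes at £45.04/tonne → £265,961.20
22 Apr – 31 Dec 2030: 2,661 tonnes at £7.03/tonne → £18,706.83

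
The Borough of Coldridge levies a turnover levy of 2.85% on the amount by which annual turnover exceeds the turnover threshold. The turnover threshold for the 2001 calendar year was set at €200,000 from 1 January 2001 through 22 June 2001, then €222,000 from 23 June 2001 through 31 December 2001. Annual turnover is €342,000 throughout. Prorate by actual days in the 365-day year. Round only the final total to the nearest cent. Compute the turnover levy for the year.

1 January – 22 June 2001: 173 days, exemption €200,000 → (€342,000 − €200,000) × 2.85% × 173/365 = €1,918.1671
23 June – 31 December 2001: 192 days, exemption €222,000 → (€342,000 − €222,000) × 2.85% × 192/365 = €1,799.0137
Total = €3,717.1808

€3,717.18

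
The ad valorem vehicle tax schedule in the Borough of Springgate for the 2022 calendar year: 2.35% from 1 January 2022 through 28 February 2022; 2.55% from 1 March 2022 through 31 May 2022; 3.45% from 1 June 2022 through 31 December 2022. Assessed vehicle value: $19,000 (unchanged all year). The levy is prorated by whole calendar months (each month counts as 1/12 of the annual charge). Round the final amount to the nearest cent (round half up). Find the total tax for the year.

1 January – 28 February 2022: 2 months at 2.35% → $19,000 × 2.35% × 2/12 = $74.4167
1 March – 31 May 2022: 3 months at 2.55% → $19,000 × 2.55% × 3/12 = $121.1250
1 June – 31 December 2022: 7 months at 3.45% → $19,000 × 3.45% × 7/12 = $382.3750
Total = $577.9167

$577.92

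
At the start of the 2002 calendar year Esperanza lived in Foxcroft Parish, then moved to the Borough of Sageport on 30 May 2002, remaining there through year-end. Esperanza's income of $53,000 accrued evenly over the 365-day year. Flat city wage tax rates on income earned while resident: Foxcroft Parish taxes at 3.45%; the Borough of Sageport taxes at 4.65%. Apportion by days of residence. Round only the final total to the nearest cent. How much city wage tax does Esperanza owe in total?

Foxcroft Parish, 1 January – 29 May 2002: 149 days → $53,000 × 3.45% × 149/365 = $746.4288
The Borough of Sageport, 30 May – 31 December 2002: 216 days → $53,000 × 4.65% × 216/365 = $1,458.4438
Total = $2,204.8726

$2,204.87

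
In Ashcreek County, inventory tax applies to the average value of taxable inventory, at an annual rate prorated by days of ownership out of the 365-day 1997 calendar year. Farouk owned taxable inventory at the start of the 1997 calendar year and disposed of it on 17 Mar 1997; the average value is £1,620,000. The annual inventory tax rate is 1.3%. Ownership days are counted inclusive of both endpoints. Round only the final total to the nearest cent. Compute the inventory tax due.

Days held (1 Jan – 17 Mar 1997): 76 out of 365
Tax = £1,620,000 × 1.3% × 76/365 = £4,385.0959

£4,385.10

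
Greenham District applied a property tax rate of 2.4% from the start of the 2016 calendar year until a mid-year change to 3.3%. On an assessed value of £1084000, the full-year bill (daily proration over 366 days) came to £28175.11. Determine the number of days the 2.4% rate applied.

Let d = days at the first rate; then 366 − d days at the second rate.
£1084000 × [2.4%·d + 3.3%·(366−d)] / 366 = £28175.11
Solving gives d = 285, so the new rate took effect on 12 Oct 2016.

285 days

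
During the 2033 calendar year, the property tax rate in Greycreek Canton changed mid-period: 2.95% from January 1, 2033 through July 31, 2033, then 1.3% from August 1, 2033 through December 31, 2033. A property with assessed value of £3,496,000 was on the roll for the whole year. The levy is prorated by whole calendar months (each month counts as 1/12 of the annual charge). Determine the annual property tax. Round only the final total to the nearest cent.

£79,097.00

January 1 – July 31, 2033: 7 months at 2.95% → £3,496,000 × 2.95% × 7/12 = £60,160.3333
August 1 – December 31, 2033: 5 months at 1.3% → £3,496,000 × 1.3% × 5/12 = £18,936.6667
Total = £79,097.0000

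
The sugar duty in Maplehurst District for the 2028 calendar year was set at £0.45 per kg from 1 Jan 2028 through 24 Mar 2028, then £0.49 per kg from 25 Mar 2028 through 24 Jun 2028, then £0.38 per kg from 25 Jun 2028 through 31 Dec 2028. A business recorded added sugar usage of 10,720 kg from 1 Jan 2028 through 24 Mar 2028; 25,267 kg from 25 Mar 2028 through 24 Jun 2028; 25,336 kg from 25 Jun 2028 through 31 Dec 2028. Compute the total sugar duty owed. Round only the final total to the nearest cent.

1 Jan – 24 Mar 2028: 10,720 kg at £0.45/kg → £4,824.00
25 Mar – 24 Jun 2028: 25,267 kg at £0.49/kg → £12,380.83
25 Jun – 31 Dec 2028: 25,336 kg at £0.38/kg → £9,627.68

£26,832.51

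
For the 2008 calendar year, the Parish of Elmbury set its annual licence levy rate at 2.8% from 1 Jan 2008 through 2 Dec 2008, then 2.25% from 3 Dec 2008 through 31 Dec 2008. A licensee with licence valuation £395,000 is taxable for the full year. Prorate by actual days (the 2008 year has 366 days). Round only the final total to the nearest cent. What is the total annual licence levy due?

1 Jan – 2 Dec 2008: 337 days at 2.8% → £395,000 × 2.8% × 337/366 = £10,183.6612
3 Dec – 31 Dec 2008: 29 days at 2.25% → £395,000 × 2.25% × 29/366 = £704.2008
Total = £10,887.8620

£10,887.86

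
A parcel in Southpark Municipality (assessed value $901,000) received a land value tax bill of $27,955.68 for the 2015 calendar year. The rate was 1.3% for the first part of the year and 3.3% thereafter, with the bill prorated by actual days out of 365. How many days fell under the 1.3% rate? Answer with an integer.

Let d = days at the first rate; then 365 − d days at the second rate.
$901,000 × [1.3%·d + 3.3%·(365−d)] / 365 = $27,955.68
Solving gives d = 36, so the new rate took effect on February 6, 2015.

36 days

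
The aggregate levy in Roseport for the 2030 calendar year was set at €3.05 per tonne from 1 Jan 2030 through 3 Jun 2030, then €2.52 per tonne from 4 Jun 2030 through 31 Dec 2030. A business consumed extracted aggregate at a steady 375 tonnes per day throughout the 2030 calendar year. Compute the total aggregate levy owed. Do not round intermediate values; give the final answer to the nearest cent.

€375,532.50

1 Jan – 3 Jun 2030: 154 days × 375 tonnes/day = 57,750 tonnes at €3.05/tonne → €176,137.50
4 Jun – 31 Dec 2030: 211 days × 375 tonnes/day = 79,125 tonnes at €2.52/tonne → €199,395.00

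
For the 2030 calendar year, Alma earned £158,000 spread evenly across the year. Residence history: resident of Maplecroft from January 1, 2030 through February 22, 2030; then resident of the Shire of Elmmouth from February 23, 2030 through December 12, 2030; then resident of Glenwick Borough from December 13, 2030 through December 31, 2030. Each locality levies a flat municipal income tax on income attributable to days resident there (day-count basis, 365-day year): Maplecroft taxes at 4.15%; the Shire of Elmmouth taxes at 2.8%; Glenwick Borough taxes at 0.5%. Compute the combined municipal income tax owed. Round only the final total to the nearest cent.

Maplecroft, January 1 – February 22, 2030: 53 days → £158,000 × 4.15% × 53/365 = £952.1123
The Shire of Elmmouth, February 23 – December 12, 2030: 293 days → £158,000 × 2.8% × 293/365 = £3,551.3205
Glenwick Borough, December 13 – December 31, 2030: 19 days → £158,000 × 0.5% × 19/365 = £41.1233
Total = £4,544.5562

£4,544.56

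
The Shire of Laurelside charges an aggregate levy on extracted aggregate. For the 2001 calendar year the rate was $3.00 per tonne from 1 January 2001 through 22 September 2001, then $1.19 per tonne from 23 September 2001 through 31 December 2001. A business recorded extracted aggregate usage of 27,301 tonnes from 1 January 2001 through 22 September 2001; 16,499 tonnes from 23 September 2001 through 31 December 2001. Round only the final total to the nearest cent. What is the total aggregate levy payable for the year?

$101536.81

1 January – 22 September 2001: 27,301 tonnes at $3.00/tonne → $81903.00
23 September – 31 December 2001: 16,499 tonnes at $1.19/tonne → $19633.81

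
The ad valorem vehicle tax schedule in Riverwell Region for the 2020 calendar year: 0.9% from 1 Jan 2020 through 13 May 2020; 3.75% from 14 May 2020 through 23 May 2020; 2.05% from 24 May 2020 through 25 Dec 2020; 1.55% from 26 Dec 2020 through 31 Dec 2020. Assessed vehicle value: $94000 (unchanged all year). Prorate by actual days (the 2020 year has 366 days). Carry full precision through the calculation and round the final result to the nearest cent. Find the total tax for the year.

1 Jan – 13 May 2020: 134 days at 0.9% → $94000 × 0.9% × 134/366 = $309.7377
14 May – 23 May 2020: 10 days at 3.75% → $94000 × 3.75% × 10/366 = $96.3115
24 May – 25 Dec 2020: 216 days at 2.05% → $94000 × 2.05% × 216/366 = $1137.2459
26 Dec – 31 Dec 2020: 6 days at 1.55% → $94000 × 1.55% × 6/366 = $23.8852
Total = $1567.1803

$1567.18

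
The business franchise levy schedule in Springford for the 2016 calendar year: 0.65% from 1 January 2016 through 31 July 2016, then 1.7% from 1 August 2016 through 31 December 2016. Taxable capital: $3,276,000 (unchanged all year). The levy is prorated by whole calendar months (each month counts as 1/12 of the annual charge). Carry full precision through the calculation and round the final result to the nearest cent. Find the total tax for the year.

1 January – 31 July 2016: 7 months at 0.65% → $3,276,000 × 0.65% × 7/12 = $12,421.5000
1 August – 31 December 2016: 5 months at 1.7% → $3,276,000 × 1.7% × 5/12 = $23,205.0000
Total = $35,626.5000

$35,626.50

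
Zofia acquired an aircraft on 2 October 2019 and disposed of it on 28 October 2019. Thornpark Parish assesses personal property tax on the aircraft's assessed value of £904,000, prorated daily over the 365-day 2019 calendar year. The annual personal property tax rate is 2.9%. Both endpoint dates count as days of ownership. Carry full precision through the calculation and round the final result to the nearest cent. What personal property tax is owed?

£1,939.27

Days held (2 October – 28 October 2019): 27 out of 365
Tax = £904,000 × 2.9% × 27/365 = £1,939.2658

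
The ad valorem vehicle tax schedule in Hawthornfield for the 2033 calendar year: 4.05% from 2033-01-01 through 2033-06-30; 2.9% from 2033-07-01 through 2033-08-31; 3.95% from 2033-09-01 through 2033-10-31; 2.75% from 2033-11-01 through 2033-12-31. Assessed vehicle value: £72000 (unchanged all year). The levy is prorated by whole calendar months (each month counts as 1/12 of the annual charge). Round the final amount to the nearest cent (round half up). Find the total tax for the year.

£2610.00

2033-01-01 to 2033-06-30: 6 months at 4.05% → £72000 × 4.05% × 6/12 = £1458.0000
2033-07-01 to 2033-08-31: 2 months at 2.9% → £72000 × 2.9% × 2/12 = £348.0000
2033-09-01 to 2033-10-31: 2 months at 3.95% → £72000 × 3.95% × 2/12 = £474.0000
2033-11-01 to 2033-12-31: 2 months at 2.75% → £72000 × 2.75% × 2/12 = £330.0000
Total = £2610.0000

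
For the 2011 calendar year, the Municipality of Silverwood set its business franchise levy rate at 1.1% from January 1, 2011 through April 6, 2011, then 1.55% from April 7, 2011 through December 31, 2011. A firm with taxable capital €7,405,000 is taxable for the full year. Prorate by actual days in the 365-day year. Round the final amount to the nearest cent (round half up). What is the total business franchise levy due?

€106,013.23

January 1 – April 6, 2011: 96 days at 1.1% → €7,405,000 × 1.1% × 96/365 = €21,423.7808
April 7 – December 31, 2011: 269 days at 1.55% → €7,405,000 × 1.55% × 269/365 = €84,589.4452
Total = €106,013.2260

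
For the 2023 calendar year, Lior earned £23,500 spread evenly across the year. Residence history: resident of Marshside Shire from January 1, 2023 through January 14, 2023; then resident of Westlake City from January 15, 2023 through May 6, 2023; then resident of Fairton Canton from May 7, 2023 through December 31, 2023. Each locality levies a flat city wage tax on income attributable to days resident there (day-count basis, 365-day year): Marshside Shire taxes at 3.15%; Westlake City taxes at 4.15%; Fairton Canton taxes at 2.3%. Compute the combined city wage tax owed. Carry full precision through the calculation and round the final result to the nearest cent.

£681.56

Marshside Shire, January 1 – January 14, 2023: 14 days → £23,500 × 3.15% × 14/365 = £28.3932
Westlake City, January 15 – May 6, 2023: 112 days → £23,500 × 4.15% × 112/365 = £299.2548
Fairton Canton, May 7 – December 31, 2023: 239 days → £23,500 × 2.3% × 239/365 = £353.9164
Total = £681.5644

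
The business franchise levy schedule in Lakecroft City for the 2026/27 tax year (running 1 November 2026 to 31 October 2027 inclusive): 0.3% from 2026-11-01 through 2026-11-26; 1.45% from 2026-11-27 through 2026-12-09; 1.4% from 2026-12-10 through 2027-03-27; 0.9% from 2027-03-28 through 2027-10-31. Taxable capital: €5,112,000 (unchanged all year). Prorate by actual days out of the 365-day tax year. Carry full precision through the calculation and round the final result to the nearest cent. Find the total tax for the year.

€52,387.50

2026-11-01 to 2026-11-26: 26 days at 0.3% → €5,112,000 × 0.3% × 26/365 = €1,092.4274
2026-11-27 to 2026-12-09: 13 days at 1.45% → €5,112,000 × 1.45% × 13/365 = €2,640.0329
2026-12-10 to 2027-03-27: 108 days at 1.4% → €5,112,000 × 1.4% × 108/365 = €21,176.2849
2027-03-28 to 2027-10-31: 218 days at 0.9% → €5,112,000 × 0.9% × 218/365 = €27,478.7507
Total = €52,387.4959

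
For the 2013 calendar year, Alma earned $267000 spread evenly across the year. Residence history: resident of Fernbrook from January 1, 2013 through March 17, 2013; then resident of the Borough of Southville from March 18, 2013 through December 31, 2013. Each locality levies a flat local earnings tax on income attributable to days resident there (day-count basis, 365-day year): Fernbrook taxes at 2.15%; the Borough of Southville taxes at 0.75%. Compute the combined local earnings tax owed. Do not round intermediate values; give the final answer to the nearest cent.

Fernbrook, January 1 – March 17, 2013: 76 days → $267000 × 2.15% × 76/365 = $1195.2822
The Borough of Southville, March 18 – December 31, 2013: 289 days → $267000 × 0.75% × 289/365 = $1585.5411
Total = $2780.8233

$2780.82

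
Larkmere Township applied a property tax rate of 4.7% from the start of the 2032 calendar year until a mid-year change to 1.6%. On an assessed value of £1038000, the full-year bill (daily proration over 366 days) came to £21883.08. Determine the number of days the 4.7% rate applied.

Let d = days at the first rate; then 366 − d days at the second rate.
£1038000 × [4.7%·d + 1.6%·(366−d)] / 366 = £21883.08
Solving gives d = 60, so the new rate took effect on 1 March 2032.

60 days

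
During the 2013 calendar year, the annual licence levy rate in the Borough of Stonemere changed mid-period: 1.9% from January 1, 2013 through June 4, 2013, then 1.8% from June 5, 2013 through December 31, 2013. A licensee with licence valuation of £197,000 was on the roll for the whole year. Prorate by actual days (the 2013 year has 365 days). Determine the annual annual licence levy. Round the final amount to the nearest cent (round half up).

£3,629.66

January 1 – June 4, 2013: 155 days at 1.9% → £197,000 × 1.9% × 155/365 = £1,589.4932
June 5 – December 31, 2013: 210 days at 1.8% → £197,000 × 1.8% × 210/365 = £2,040.1644
Total = £3,629.6575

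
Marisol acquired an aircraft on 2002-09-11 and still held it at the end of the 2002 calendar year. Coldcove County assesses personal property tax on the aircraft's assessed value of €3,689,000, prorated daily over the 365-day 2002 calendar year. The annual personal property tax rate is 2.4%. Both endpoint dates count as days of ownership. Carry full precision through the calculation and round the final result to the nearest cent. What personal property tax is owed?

Days held (2002-09-11 to 2002-12-31): 112 out of 365
Tax = €3,689,000 × 2.4% × 112/365 = €27,167.2110

€27,167.21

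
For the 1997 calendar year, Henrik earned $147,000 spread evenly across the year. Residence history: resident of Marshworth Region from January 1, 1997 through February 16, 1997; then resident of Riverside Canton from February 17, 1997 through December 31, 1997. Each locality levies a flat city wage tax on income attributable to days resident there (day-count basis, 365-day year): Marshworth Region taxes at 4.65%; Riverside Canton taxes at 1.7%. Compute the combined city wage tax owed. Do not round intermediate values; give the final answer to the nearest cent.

Marshworth Region, January 1 – February 16, 1997: 47 days → $147,000 × 4.65% × 47/365 = $880.1877
Riverside Canton, February 17 – December 31, 1997: 318 days → $147,000 × 1.7% × 318/365 = $2,177.2110
Total = $3,057.3986

$3,057.40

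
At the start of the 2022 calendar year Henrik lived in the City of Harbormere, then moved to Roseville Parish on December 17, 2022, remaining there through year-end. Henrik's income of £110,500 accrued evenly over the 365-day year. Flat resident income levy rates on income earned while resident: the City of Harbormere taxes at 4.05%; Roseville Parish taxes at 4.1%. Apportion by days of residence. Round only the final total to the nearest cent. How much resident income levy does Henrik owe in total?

The City of Harbormere, January 1 – December 16, 2022: 350 days → £110,500 × 4.05% × 350/365 = £4,291.3356
Roseville Parish, December 17 – December 31, 2022: 15 days → £110,500 × 4.1% × 15/365 = £186.1849
Total = £4,477.5205

£4,477.52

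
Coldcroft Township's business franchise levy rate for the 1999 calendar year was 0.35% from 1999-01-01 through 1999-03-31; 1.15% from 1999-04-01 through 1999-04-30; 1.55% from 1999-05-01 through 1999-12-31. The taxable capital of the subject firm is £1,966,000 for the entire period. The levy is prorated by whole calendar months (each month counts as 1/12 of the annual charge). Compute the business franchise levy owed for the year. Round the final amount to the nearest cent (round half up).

1999-01-01 to 1999-03-31: 3 months at 0.35% → £1,966,000 × 0.35% × 3/12 = £1,720.2500
1999-04-01 to 1999-04-30: 1 month at 1.15% → £1,966,000 × 1.15% × 1/12 = £1,884.0833
1999-05-01 to 1999-12-31: 8 months at 1.55% → £1,966,000 × 1.55% × 8/12 = £20,315.3333
Total = £23,919.6667

£23,919.67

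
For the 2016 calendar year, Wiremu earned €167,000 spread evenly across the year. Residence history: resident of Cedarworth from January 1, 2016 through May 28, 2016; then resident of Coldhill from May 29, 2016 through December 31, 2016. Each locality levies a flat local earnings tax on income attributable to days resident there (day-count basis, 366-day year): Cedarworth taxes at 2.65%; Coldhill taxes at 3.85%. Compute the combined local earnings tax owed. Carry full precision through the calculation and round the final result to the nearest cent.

Cedarworth, January 1 – May 28, 2016: 149 days → €167,000 × 2.65% × 149/366 = €1,801.6380
Coldhill, May 29 – December 31, 2016: 217 days → €167,000 × 3.85% × 217/366 = €3,812.0260
Total = €5,613.6639

€5,613.66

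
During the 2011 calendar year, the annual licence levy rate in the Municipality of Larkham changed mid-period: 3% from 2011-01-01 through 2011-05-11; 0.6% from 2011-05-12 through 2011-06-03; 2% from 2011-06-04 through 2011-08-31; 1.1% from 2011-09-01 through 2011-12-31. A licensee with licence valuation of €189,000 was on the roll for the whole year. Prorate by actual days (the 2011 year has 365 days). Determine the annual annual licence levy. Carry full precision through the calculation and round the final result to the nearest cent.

2011-01-01 to 2011-05-11: 131 days at 3% → €189,000 × 3% × 131/365 = €2,034.9863
2011-05-12 to 2011-06-03: 23 days at 0.6% → €189,000 × 0.6% × 23/365 = €71.4575
2011-06-04 to 2011-08-31: 89 days at 2% → €189,000 × 2% × 89/365 = €921.6986
2011-09-01 to 2011-12-31: 122 days at 1.1% → €189,000 × 1.1% × 122/365 = €694.8986
Total = €3,723.0411

€3,723.04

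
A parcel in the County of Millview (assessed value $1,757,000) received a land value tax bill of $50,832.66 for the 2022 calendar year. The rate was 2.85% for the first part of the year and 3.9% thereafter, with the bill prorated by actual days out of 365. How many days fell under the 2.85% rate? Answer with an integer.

Let d = days at the first rate; then 365 − d days at the second rate.
$1,757,000 × [2.85%·d + 3.9%·(365−d)] / 365 = $50,832.66
Solving gives d = 350, so the new rate took effect on 17 Dec 2022.

350 days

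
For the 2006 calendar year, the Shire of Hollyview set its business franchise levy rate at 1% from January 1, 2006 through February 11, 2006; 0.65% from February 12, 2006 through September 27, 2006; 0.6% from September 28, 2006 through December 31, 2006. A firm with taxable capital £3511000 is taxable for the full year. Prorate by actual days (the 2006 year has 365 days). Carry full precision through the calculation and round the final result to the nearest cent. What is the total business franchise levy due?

£23778.61

January 1 – February 11, 2006: 42 days at 1% → £3511000 × 1% × 42/365 = £4040.0548
February 12 – September 27, 2006: 228 days at 0.65% → £3511000 × 0.65% × 228/365 = £14255.6219
September 28 – December 31, 2006: 95 days at 0.6% → £3511000 × 0.6% × 95/365 = £5482.9315
Total = £23778.6082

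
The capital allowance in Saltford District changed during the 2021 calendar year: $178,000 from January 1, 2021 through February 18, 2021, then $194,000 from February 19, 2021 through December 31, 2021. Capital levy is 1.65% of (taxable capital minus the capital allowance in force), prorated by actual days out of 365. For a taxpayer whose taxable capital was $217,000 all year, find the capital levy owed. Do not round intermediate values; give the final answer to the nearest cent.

January 1 – February 18, 2021: 49 days, exemption $178,000 → ($217,000 − $178,000) × 1.65% × 49/365 = $86.3877
February 19 – December 31, 2021: 316 days, exemption $194,000 → ($217,000 − $194,000) × 1.65% × 316/365 = $328.5534
Total = $414.9411

$414.94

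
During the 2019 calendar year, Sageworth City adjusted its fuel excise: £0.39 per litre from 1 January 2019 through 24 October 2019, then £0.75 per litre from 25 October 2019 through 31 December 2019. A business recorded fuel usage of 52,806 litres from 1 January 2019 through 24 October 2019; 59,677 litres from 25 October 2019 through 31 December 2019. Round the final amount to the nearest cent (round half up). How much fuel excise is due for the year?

£65,352.09

1 January – 24 October 2019: 52,806 litres at £0.39/litre → £20,594.34
25 October – 31 December 2019: 59,677 litres at £0.75/litre → £44,757.75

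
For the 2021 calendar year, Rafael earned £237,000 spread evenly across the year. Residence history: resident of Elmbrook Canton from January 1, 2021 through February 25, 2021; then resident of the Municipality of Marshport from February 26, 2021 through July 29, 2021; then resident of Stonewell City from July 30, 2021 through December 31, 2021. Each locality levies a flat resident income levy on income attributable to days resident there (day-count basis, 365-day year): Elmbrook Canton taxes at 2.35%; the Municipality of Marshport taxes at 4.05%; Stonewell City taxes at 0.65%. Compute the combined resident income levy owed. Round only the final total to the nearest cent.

£5,558.46

Elmbrook Canton, January 1 – February 25, 2021: 56 days → £237,000 × 2.35% × 56/365 = £854.4986
The Municipality of Marshport, February 26 – July 29, 2021: 154 days → £237,000 × 4.05% × 154/365 = £4,049.7781
Stonewell City, July 30 – December 31, 2021: 155 days → £237,000 × 0.65% × 155/365 = £654.1849
Total = £5,558.4616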